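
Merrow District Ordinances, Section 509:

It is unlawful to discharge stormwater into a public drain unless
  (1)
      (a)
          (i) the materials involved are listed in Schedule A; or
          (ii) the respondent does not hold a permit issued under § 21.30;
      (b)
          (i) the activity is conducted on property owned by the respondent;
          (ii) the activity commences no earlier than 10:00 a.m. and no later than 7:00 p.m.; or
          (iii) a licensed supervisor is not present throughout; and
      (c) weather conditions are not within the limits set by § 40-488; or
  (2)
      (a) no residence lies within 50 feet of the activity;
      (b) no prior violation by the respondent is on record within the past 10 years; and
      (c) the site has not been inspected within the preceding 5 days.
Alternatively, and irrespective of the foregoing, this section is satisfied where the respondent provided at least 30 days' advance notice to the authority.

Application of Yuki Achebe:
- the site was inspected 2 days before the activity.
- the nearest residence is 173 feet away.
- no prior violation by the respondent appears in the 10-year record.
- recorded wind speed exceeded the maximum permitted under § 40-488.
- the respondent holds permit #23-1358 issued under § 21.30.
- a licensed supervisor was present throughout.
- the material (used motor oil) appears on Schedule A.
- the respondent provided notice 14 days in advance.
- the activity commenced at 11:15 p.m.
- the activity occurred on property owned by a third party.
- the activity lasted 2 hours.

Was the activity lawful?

(i) Schedule A material — holds.
(ii) not (holds permit) — not met.
(a): T OR F → true.
(i) own property — not met.
(ii) start within hours — fails.
(iii) not (supervisor present) — not met.
(b) = F OR F OR F = false.
(c) not (weather ok) — holds.
So (1) is not satisfied (T AND F AND T).
(a) no residence in 50 ft — met.
(b) no prior violation — met.
(c) not (site inspected) — fails.
(2): T AND T AND F → false.
Overall = F OR F = false.
Exception (≥30 days' notice) — not satisfied.
Result: main false OR exception false → false.

No — unlawful.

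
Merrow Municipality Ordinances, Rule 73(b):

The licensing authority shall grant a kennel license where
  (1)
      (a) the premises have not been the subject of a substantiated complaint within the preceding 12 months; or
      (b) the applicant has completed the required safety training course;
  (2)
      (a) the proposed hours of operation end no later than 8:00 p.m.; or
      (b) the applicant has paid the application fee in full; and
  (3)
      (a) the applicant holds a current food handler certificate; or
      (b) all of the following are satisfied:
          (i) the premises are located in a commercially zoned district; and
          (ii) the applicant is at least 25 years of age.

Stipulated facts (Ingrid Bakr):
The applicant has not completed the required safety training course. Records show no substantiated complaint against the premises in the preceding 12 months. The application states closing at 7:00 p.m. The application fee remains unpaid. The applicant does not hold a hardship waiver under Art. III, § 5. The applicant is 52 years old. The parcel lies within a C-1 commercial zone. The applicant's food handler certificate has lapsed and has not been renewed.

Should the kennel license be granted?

(a) no complaint in 12 mo. — satisfied.
(b) safety training — not satisfied.
(1): T OR F → true.
(a) closes by 8 p.m. — satisfied.
(b) fee paid — not satisfied.
(2): T OR F → true.
(a) food handler cert. — not met.
(i) commercially zoned — holds.
(ii) age ≥ 25 — satisfied.
(b) = T AND T = true.
(3): F OR T → true.
So Overall is satisfied (T AND T AND T).

Yes — granted.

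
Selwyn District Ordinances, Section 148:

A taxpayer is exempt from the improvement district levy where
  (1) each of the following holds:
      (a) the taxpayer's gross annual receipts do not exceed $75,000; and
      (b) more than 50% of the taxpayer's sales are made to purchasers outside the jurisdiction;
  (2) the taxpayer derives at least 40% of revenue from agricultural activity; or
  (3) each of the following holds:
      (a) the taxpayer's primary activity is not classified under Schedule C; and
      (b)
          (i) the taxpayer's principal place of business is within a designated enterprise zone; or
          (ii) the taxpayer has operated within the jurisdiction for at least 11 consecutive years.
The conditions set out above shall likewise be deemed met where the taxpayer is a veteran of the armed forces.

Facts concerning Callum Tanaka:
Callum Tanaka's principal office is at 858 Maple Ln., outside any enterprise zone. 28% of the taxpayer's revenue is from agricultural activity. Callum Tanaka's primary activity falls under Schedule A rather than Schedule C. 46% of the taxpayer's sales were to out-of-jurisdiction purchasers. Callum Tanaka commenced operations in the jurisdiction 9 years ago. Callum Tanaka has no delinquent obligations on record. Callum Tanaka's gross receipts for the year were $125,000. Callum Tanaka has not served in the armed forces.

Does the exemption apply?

(a) receipts ≤ $75,000 — not met.
(b) >50% out-of-jur. sales — not met.
(1): F AND F → false.
(2) ≥40% agricultural — not met.
(a) not (Schedule C activity) — met.
(i) in enterprise zone — fails.
(ii) ≥ 11 yrs in jurisdiction — not satisfied.
(b): F OR F → false.
So (3) is not satisfied (T AND F).
Overall = F OR F OR F = false.
Exception (veteran) — not satisfied.
Result: main false OR exception false → false.

No — not exempt.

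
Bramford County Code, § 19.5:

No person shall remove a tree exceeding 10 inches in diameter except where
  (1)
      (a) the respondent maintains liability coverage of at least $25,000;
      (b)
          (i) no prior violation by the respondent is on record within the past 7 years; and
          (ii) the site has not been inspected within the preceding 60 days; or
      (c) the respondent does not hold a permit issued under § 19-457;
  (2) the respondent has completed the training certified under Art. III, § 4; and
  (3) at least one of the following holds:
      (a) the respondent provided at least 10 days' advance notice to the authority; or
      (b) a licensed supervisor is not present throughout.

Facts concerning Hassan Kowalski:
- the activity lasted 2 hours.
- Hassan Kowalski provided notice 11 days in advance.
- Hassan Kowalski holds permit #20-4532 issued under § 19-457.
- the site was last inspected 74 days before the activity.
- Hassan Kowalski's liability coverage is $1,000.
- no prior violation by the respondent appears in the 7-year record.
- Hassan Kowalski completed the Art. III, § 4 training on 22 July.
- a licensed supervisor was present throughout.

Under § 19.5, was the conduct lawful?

Yes — lawful.

(a) coverage ≥ $25,000 — not met.
(i) no prior violation — holds.
(ii) not (site inspected) — satisfied.
(b): T AND T → true.
(c) not (holds permit) — not satisfied.
(1): F OR T OR F → true.
(2) training certified — met.
(a) ≥10 days' notice — met.
(b) not (supervisor present) — not met.
So (3) is satisfied (T OR F).
Overall = T AND T AND T = true.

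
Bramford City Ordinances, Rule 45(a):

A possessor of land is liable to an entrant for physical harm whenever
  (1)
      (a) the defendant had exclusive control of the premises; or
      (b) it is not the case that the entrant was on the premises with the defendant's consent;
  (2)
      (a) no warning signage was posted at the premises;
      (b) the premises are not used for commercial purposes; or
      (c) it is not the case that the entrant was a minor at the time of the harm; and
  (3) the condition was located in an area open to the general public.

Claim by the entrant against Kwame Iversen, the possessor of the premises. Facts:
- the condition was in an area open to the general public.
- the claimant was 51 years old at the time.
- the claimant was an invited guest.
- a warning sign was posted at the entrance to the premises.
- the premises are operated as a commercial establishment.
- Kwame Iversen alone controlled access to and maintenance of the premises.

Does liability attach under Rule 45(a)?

Yes — liable.

(a) exclusive control — met.
(b) not (consent to enter) — fails.
(1) = T OR F = true.
(a) no signage posted — not satisfied.
(b) not (commercial use) — not met.
(c) not (entrant a minor) — satisfied.
(2) = F OR F OR T = true.
(3) public area — holds.
So Overall is satisfied (T AND T AND T).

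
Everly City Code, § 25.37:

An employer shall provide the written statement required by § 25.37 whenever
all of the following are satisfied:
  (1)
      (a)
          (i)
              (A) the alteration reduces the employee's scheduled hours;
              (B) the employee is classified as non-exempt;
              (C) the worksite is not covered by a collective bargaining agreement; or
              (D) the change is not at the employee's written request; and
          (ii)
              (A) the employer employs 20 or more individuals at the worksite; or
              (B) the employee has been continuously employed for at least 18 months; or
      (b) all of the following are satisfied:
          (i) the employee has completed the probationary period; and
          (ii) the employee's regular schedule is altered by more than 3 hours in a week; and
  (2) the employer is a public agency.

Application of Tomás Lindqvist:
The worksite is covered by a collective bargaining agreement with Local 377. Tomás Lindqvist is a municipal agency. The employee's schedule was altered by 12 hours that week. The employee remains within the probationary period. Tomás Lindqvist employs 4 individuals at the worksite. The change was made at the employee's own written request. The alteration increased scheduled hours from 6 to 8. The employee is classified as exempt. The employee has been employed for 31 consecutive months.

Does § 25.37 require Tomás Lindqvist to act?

(A) hours reduced — fails.
(B) non-exempt — not met.
(C) no CBA — not met.
(D) not employee-requested — not satisfied.
(i) = F OR F OR F OR F = false.
(A) ≥ 20 at site — not satisfied.
(B) tenure ≥ 18 mo. — holds.
(ii) = F OR T = true.
(a): F AND T → false.
(i) past probation — not satisfied.
(ii) schedule shift > 3h — holds.
So (b) is not satisfied (F AND T).
(1): F OR F → false.
(2) public agency — met.
So Overall is not satisfied (F AND T).

No — not required.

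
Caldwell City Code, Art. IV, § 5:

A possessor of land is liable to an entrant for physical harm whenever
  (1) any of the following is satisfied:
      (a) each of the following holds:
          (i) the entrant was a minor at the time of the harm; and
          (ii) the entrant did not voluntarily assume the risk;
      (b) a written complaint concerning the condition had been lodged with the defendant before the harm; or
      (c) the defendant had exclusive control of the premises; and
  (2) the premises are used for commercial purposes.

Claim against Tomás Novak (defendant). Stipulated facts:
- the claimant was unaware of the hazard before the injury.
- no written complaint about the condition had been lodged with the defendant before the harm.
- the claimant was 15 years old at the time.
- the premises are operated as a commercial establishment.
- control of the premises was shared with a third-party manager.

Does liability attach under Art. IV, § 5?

Yes — liable.

(i) entrant a minor — holds.
(ii) no assumed risk — satisfied.
So (a) is satisfied (T AND T).
(b) complaint lodged — not met.
(c) exclusive control — not met.
So (1) is satisfied (T OR F OR F).
(2) commercial use — met.
So Overall is satisfied (T AND T).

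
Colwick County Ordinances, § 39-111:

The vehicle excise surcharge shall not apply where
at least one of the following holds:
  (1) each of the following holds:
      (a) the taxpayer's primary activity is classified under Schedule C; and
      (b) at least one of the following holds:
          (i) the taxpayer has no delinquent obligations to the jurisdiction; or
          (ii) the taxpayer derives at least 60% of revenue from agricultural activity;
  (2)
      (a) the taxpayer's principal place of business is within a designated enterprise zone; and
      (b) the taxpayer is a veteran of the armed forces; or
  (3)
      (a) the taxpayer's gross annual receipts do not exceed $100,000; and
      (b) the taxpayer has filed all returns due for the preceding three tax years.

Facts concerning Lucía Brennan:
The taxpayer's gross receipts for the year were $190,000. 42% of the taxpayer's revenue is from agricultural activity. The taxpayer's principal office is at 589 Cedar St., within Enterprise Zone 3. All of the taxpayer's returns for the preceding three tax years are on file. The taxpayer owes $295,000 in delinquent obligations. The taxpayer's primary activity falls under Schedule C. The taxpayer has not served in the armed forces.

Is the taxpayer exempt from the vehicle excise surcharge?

No — not exempt.

(a) Schedule C activity — holds.
(i) no delinquency — not met.
(ii) ≥60% agricultural — not met.
So (b) is not satisfied (F OR F).
(1) = T AND F = false.
(a) in enterprise zone — holds.
(b) veteran — fails.
(2): T AND F → false.
(a) receipts ≤ $100,000 — fails.
(b) returns current — met.
(3): F AND T → false.
Overall = F OR F OR F = false.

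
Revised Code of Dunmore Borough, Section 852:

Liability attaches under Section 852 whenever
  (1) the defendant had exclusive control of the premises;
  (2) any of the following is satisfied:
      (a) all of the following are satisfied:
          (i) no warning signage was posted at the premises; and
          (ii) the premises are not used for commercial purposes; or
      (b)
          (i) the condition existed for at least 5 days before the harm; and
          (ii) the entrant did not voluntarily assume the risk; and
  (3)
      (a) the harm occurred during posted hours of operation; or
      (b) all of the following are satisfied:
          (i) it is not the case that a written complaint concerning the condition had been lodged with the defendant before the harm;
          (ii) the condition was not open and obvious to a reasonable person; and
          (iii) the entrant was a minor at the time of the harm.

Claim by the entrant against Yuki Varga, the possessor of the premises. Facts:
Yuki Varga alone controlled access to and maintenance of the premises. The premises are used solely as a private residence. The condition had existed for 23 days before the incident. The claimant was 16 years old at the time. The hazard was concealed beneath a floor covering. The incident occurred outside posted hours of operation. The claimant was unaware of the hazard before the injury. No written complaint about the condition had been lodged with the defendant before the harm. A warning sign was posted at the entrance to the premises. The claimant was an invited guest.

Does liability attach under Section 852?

(1) exclusive control — met.
(i) no signage posted — fails.
(ii) not (commercial use) — holds.
(a): F AND T → false.
(i) condition ≥5 days old — met.
(ii) no assumed risk — met.
(b): T AND T → true.
(2): F OR T → true.
(a) during posted hours — not satisfied.
(i) not (complaint lodged) — holds.
(ii) not open/obvious — satisfied.
(iii) entrant a minor — satisfied.
So (b) is satisfied (T AND T AND T).
(3): F OR T → true.
So Overall is satisfied (T AND T AND T).

Yes — liable.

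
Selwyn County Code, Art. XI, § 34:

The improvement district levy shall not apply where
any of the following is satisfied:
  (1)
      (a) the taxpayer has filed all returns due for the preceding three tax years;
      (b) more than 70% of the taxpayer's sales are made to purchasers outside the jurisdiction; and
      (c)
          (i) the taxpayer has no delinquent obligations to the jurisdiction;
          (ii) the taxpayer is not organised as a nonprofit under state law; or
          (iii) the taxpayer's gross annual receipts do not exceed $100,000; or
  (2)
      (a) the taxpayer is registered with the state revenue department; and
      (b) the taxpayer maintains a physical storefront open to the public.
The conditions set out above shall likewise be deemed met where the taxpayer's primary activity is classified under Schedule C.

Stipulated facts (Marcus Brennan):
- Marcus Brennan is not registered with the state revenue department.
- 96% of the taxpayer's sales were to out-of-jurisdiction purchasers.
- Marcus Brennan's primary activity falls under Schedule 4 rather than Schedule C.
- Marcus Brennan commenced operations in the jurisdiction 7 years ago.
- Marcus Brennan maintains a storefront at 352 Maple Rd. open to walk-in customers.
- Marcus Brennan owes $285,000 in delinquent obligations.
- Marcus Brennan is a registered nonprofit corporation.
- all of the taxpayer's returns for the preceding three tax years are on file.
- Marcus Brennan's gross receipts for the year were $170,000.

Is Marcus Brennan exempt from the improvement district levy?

(a) returns current — met.
(b) >70% out-of-jur. sales — holds.
(i) no delinquency — not satisfied.
(ii) not (nonprofit) — not satisfied.
(iii) receipts ≤ $100,000 — fails.
So (c) is not satisfied (F OR F OR F).
(1) = T AND T AND F = false.
(a) state-registered — fails.
(b) has storefront — holds.
(2): F AND T → false.
Overall = F OR F = false.
Exception (Schedule C activity) — not satisfied.
Result: main false OR exception false → false.

No — not exempt.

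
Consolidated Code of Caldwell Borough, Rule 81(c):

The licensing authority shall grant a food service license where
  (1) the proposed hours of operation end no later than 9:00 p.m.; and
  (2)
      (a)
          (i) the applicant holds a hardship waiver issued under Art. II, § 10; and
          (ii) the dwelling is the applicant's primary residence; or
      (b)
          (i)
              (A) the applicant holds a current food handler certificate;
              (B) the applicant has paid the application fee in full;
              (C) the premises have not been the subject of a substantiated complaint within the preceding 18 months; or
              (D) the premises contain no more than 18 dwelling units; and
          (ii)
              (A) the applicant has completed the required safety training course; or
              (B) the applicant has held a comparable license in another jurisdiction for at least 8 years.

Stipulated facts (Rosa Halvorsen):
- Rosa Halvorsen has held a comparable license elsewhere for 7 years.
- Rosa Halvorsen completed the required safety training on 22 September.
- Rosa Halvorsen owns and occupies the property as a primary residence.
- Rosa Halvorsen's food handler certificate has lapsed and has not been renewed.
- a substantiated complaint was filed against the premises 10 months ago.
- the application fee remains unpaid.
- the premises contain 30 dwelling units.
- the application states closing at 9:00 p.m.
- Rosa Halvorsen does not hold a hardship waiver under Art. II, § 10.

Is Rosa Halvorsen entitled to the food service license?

(1) closes by 9 p.m. — met.
(i) hardship waiver — fails.
(ii) primary residence — met.
(a): F AND T → false.
(A) food handler cert. — not satisfied.
(B) fee paid — not satisfied.
(C) no complaint in 18 mo. — not met.
(D) ≤ 18 units — fails.
So (i) is not satisfied (F OR F OR F OR F).
(A) safety training — met.
(B) prior license ≥ 8 yr — not satisfied.
(ii) = T OR F = true.
(b): F AND T → false.
(2): F OR F → false.
Overall: T AND F → false.

No — denied.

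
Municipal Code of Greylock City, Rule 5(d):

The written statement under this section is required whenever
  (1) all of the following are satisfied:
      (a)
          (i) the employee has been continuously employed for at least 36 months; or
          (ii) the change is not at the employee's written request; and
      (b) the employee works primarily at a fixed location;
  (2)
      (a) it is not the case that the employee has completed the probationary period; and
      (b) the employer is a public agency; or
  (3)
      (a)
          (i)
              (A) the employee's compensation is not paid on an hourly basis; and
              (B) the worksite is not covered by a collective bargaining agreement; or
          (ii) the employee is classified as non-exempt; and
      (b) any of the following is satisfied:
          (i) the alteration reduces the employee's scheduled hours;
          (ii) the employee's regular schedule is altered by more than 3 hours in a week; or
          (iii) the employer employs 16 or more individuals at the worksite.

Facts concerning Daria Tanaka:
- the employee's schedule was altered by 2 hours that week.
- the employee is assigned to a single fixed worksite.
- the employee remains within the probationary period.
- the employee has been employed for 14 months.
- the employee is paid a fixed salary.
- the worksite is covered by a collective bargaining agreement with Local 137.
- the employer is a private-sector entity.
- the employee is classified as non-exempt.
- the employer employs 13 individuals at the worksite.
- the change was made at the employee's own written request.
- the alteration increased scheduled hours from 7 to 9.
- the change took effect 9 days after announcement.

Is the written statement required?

No — not required.

(i) tenure ≥ 36 mo. — not met.
(ii) not employee-requested — fails.
(a): F OR F → false.
(b) fixed location — satisfied.
(1) = F AND T = false.
(a) not (past probation) — holds.
(b) public agency — fails.
So (2) is not satisfied (T AND F).
(A) not (hourly-paid) — holds.
(B) no CBA — not met.
(i) = T AND F = false.
(ii) non-exempt — satisfied.
(a): F OR T → true.
(i) hours reduced — not met.
(ii) schedule shift > 3h — not satisfied.
(iii) ≥ 16 at site — not met.
(b) = F OR F OR F = false.
So (3) is not satisfied (T AND F).
Overall: F OR F OR F → false.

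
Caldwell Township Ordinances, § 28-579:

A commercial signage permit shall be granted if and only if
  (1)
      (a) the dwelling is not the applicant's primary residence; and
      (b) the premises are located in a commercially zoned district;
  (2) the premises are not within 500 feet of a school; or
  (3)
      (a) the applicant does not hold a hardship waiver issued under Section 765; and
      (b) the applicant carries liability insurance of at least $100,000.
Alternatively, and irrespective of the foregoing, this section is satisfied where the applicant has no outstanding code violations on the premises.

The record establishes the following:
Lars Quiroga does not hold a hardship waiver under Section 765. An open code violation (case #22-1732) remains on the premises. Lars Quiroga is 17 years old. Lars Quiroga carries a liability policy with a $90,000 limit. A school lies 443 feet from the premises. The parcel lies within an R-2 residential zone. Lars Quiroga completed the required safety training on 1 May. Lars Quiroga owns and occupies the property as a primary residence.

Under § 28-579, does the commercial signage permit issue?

(a) not (primary residence) — not met.
(b) commercially zoned — not met.
So (1) is not satisfied (F AND F).
(2) ≥500 ft from school — not satisfied.
(a) not (hardship waiver) — holds.
(b) insurance ≥ $100,000 — not satisfied.
So (3) is not satisfied (T AND F).
So Overall is not satisfied (F OR F OR F).
Exception (no code violations) — not satisfied.
Result: main false OR exception false → false.

No — denied.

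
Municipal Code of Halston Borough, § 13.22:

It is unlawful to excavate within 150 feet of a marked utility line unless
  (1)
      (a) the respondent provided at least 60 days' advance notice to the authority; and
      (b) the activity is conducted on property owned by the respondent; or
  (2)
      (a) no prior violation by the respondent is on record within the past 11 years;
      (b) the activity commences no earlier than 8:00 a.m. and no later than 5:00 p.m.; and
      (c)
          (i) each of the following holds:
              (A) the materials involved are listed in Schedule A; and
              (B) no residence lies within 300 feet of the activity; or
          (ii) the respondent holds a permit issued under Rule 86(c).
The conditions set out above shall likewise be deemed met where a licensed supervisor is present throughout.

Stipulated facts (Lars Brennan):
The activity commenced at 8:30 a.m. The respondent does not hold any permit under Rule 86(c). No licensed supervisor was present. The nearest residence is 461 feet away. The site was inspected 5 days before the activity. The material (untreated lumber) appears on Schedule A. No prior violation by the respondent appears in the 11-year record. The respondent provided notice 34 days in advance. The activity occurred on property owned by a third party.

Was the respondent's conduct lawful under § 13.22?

(a) ≥60 days' notice — not satisfied.
(b) own property — not satisfied.
So (1) is not satisfied (F AND F).
(a) no prior violation — holds.
(b) start within hours — satisfied.
(A) Schedule A material — holds.
(B) no residence in 300 ft — satisfied.
(i) = T AND T = true.
(ii) holds permit — fails.
(c): T OR F → true.
(2) = T AND T AND T = true.
Overall: F OR T → true.
Exception (supervisor present) — not satisfied.
Result: main true OR exception false → true.

Yes — lawful.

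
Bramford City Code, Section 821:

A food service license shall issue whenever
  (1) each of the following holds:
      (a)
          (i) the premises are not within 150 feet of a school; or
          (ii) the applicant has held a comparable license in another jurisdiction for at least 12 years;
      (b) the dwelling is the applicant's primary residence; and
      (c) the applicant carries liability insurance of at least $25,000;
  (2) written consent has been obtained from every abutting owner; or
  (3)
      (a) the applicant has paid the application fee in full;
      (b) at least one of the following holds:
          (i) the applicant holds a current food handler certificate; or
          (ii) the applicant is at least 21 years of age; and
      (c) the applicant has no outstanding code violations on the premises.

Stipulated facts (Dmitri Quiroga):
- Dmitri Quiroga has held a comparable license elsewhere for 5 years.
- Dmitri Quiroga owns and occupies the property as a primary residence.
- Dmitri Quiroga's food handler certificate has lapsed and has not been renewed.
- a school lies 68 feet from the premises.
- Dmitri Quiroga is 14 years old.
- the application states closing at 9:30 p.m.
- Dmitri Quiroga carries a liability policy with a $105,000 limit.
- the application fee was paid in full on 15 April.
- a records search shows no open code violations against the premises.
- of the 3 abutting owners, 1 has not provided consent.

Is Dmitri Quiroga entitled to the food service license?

(i) ≥150 ft from school — not met.
(ii) prior license ≥ 12 yr — not satisfied.
(a) = F OR F = false.
(b) primary residence — holds.
(c) insurance ≥ $25,000 — holds.
(1) = F AND T AND T = false.
(2) all abutters consent — not met.
(a) fee paid — met.
(i) food handler cert. — not met.
(ii) age ≥ 21 — not satisfied.
(b): F OR F → false.
(c) no code violations — satisfied.
So (3) is not satisfied (T AND F AND T).
Overall: F OR F OR F → false.

No — denied.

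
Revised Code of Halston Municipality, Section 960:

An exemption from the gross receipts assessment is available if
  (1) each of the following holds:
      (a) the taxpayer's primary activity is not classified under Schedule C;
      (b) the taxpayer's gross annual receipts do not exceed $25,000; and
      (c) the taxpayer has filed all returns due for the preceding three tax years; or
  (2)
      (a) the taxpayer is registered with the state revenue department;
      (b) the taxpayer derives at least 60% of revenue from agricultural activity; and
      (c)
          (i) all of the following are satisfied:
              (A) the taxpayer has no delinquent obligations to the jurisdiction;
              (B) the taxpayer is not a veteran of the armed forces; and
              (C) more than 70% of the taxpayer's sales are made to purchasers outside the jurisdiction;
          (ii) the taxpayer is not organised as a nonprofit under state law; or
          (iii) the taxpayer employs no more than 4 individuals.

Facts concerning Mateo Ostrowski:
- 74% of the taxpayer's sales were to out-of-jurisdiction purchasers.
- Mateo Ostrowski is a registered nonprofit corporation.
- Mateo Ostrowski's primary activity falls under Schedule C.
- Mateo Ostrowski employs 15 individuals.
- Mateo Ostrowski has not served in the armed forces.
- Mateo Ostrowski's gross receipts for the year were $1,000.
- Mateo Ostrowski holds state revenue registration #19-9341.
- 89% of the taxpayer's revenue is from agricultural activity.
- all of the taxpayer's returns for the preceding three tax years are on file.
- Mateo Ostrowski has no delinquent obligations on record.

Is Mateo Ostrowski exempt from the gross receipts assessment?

(a) not (Schedule C activity) — not met.
(b) receipts ≤ $25,000 — holds.
(c) returns current — met.
(1) = F AND T AND T = false.
(a) state-registered — met.
(b) ≥60% agricultural — met.
(A) no delinquency — satisfied.
(B) not (veteran) — satisfied.
(C) >70% out-of-jur. sales — satisfied.
So (i) is satisfied (T AND T AND T).
(ii) not (nonprofit) — not satisfied.
(iii) ≤ 4 employees — fails.
So (c) is satisfied (T OR F OR F).
(2) = T AND T AND T = true.
Overall: F OR T → true.

Yes — exempt.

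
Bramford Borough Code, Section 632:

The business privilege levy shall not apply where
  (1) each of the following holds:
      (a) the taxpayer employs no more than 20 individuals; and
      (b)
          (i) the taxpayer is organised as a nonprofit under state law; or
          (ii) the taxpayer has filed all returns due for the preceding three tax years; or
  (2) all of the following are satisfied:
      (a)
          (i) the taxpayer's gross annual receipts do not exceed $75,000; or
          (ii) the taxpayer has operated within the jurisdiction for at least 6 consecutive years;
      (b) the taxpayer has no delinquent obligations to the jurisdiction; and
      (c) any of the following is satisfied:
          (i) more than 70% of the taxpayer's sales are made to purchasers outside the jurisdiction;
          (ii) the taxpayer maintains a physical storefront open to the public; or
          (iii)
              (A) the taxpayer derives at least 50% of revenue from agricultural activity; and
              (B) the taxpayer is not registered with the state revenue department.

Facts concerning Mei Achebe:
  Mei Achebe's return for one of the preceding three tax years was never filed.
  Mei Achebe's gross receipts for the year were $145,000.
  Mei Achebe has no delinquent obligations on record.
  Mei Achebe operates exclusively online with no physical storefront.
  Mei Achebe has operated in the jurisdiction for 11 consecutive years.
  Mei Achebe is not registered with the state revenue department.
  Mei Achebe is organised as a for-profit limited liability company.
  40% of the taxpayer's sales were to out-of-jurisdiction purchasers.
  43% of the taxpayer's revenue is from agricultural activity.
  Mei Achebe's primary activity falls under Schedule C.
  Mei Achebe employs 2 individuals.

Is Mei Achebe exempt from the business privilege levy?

No — not exempt.

(a) ≤ 20 employees — satisfied.
(i) nonprofit — not satisfied.
(ii) returns current — not met.
(b): F OR F → false.
So (1) is not satisfied (T AND F).
(i) receipts ≤ $75,000 — fails.
(ii) ≥ 6 yrs in jurisdiction — met.
(a): F OR T → true.
(b) no delinquency — satisfied.
(i) >70% out-of-jur. sales — fails.
(ii) has storefront — not satisfied.
(A) ≥50% agricultural — fails.
(B) not (state-registered) — satisfied.
(iii): F AND T → false.
(c): F OR F OR F → false.
So (2) is not satisfied (T AND T AND F).
Overall = F OR F = false.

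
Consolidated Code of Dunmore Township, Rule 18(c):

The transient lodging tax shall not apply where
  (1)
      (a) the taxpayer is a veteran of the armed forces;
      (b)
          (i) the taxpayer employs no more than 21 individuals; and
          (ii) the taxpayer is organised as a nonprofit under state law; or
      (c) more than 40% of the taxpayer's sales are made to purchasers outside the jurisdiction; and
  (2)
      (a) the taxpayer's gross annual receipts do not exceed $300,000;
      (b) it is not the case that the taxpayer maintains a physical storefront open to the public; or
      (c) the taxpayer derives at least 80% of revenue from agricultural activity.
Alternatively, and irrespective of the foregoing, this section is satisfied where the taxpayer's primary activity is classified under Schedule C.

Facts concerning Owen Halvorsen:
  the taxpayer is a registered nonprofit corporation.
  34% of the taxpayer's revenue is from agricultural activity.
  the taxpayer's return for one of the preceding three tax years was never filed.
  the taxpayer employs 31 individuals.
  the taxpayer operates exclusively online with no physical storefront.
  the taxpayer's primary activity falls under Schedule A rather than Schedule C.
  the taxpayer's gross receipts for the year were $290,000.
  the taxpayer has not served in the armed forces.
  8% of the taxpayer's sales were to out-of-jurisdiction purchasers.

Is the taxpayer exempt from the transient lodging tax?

No — not exempt.

(a) veteran — not met.
(i) ≤ 21 employees — fails.
(ii) nonprofit — holds.
(b): F AND T → false.
(c) >40% out-of-jur. sales — fails.
(1): F OR F OR F → false.
(a) receipts ≤ $300,000 — met.
(b) not (has storefront) — holds.
(c) ≥80% agricultural — fails.
(2): T OR T OR F → true.
So Overall is not satisfied (F AND T).
Exception (Schedule C activity) — not satisfied.
Result: main false OR exception false → false.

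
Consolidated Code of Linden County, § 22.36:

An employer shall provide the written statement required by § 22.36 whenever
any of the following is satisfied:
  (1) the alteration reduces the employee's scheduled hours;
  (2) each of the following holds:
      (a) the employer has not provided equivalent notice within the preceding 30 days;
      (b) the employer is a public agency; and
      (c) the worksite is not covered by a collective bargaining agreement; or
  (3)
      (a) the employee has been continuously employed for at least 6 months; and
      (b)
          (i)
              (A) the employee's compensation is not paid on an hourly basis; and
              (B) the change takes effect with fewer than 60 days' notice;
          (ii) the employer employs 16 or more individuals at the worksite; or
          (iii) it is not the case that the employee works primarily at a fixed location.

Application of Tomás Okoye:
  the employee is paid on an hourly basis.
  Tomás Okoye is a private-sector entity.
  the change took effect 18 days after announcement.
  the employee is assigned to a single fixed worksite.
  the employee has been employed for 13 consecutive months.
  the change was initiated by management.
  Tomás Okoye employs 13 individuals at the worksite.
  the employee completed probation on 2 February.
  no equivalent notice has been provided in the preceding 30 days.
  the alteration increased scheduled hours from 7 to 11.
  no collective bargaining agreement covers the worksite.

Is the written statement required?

(1) hours reduced — not met.
(a) no recent notice — met.
(b) public agency — fails.
(c) no CBA — holds.
So (2) is not satisfied (T AND F AND T).
(a) tenure ≥ 6 mo. — met.
(A) not (hourly-paid) — fails.
(B) < 60 days' notice — holds.
(i) = F AND T = false.
(ii) ≥ 16 at site — not satisfied.
(iii) not (fixed location) — fails.
(b): F OR F OR F → false.
(3): T AND F → false.
Overall: F OR F OR F → false.

No — not required.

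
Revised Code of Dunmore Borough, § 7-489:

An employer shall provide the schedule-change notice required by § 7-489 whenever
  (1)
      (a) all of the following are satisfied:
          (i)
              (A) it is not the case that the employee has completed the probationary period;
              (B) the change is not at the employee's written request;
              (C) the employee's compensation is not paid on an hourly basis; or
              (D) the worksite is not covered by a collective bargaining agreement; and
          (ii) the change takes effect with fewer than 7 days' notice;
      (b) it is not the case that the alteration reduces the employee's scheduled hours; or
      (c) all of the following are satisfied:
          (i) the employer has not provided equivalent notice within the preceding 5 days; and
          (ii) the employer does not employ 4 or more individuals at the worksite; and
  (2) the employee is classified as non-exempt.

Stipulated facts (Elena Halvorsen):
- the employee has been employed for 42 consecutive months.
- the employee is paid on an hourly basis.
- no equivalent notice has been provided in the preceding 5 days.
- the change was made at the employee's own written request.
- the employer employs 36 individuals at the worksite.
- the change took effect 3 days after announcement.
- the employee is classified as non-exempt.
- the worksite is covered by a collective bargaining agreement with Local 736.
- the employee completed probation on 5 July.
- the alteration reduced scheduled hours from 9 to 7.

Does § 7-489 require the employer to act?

No — not required.

(A) not (past probation) — not satisfied.
(B) not employee-requested — not satisfied.
(C) not (hourly-paid) — fails.
(D) no CBA — fails.
(i) = F OR F OR F OR F = false.
(ii) < 7 days' notice — satisfied.
(a) = F AND T = false.
(b) not (hours reduced) — not met.
(i) no recent notice — satisfied.
(ii) not (≥ 4 at site) — not met.
(c): T AND F → false.
(1): F OR F OR F → false.
(2) non-exempt — satisfied.
Overall = F AND T = false.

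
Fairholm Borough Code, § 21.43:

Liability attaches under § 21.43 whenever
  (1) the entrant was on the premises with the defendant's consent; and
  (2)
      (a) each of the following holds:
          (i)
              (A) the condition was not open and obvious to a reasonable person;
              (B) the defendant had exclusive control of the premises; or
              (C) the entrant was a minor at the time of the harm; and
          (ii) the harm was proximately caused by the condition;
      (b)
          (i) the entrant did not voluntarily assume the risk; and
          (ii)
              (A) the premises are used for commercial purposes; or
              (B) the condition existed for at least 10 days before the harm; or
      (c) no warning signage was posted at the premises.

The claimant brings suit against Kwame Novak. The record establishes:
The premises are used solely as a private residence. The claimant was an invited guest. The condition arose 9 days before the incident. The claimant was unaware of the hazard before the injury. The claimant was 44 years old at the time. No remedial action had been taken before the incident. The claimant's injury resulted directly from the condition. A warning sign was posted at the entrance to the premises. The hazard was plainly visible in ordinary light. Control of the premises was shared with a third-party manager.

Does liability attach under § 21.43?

No — not liable.

(1) consent to enter — satisfied.
(A) not open/obvious — not satisfied.
(B) exclusive control — not satisfied.
(C) entrant a minor — not met.
So (i) is not satisfied (F OR F OR F).
(ii) proximate cause — met.
(a) = F AND T = false.
(i) no assumed risk — holds.
(A) commercial use — not satisfied.
(B) condition ≥10 days old — not satisfied.
So (ii) is not satisfied (F OR F).
(b): T AND F → false.
(c) no signage posted — not met.
So (2) is not satisfied (F OR F OR F).
Overall: T AND F → false.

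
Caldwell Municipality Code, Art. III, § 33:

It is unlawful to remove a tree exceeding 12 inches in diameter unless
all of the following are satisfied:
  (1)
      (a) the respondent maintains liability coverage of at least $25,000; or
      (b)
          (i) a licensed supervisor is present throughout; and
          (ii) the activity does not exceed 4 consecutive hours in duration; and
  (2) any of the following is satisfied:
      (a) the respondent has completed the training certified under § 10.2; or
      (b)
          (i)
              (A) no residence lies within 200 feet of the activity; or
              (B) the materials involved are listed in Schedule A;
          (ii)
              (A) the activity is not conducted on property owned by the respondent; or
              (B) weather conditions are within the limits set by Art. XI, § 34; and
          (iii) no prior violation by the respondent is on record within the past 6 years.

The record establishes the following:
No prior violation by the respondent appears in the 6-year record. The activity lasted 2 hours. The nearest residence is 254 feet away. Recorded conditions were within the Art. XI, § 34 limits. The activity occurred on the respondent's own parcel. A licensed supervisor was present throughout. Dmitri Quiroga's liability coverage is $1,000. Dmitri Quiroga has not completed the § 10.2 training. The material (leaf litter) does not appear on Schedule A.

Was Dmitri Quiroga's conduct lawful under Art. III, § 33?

(a) coverage ≥ $25,000 — not satisfied.
(i) supervisor present — satisfied.
(ii) ≤ 4 hrs duration — holds.
(b) = T AND T = true.
(1) = F OR T = true.
(a) training certified — fails.
(A) no residence in 200 ft — met.
(B) Schedule A material — not met.
So (i) is satisfied (T OR F).
(A) not (own property) — not met.
(B) weather ok — holds.
So (ii) is satisfied (F OR T).
(iii) no prior violation — met.
(b): T AND T AND T → true.
(2): F OR T → true.
So Overall is satisfied (T AND T).

Yes — lawful.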